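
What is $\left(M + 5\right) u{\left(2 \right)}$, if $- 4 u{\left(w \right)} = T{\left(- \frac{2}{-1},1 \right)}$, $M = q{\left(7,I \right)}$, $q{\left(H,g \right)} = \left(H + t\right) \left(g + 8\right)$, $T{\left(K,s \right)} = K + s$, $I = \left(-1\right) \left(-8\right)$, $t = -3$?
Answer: $- \frac{207}{4} \approx -51.75$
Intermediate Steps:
$I = 8$
$q{\left(H,g \right)} = \left(-3 + H\right) \left(8 + g\right)$ ($q{\left(H,g \right)} = \left(H - 3\right) \left(g + 8\right) = \left(-3 + H\right) \left(8 + g\right)$)
$M = 64$ ($M = -24 - 24 + 8 \cdot 7 + 7 \cdot 8 = -24 - 24 + 56 + 56 = 64$)
$u{\left(w \right)} = - \frac{3}{4}$ ($u{\left(w \right)} = - \frac{- \frac{2}{-1} + 1}{4} = - \frac{\left(-2\right) \left(-1\right) + 1}{4} = - \frac{2 + 1}{4} = \left(- \frac{1}{4}\right) 3 = - \frac{3}{4}$)
$\left(M + 5\right) u{\left(2 \right)} = \left(64 + 5\right) \left(- \frac{3}{4}\right) = 69 \left(- \frac{3}{4}\right) = - \frac{207}{4}$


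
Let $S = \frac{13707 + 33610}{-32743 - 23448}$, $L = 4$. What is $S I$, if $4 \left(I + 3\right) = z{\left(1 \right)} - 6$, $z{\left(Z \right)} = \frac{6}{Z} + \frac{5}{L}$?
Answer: $\frac{2034631}{899056} \approx 2.2631$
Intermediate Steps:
$S = - \frac{47317}{56191}$ ($S = \frac{47317}{-56191} = 47317 \left(- \frac{1}{56191}\right) = - \frac{47317}{56191} \approx -0.84207$)
$z{\left(Z \right)} = \frac{5}{4} + \frac{6}{Z}$ ($z{\left(Z \right)} = \frac{6}{Z} + \frac{5}{4} = \frac{5}{4} + \frac{6}{Z}$)
$I = - \frac{43}{16}$ ($I = -3 + \frac{\left(\frac{5}{4} + \frac{6}{1}\right) - 6}{4} = -3 + \frac{\left(\frac{5}{4} + 6 \cdot 1\right) - 6}{4} = -3 + \frac{\left(\frac{5}{4} + 6\right) - 6}{4} = -3 + \frac{\frac{29}{4} - 6}{4} = -3 + \frac{1}{4} \cdot \frac{5}{4} = -3 + \frac{5}{16} = - \frac{43}{16} \approx -2.6875$)
$S I = \left(- \frac{47317}{56191}\right) \left(- \frac{43}{16}\right) = \frac{2034631}{899056}$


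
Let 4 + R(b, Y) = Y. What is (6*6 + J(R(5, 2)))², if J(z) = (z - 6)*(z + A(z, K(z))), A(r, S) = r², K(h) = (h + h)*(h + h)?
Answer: 400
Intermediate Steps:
R(b, Y) = -4 + Y
K(h) = 4*h² (K(h) = (2*h)*(2*h) = 4*h²)
J(z) = (-6 + z)*(z + z²) (J(z) = (z - 6)*(z + z²) = (-6 + z)*(z + z²))
(6*6 + J(R(5, 2)))² = (6*6 + (-4 + 2)*(-6 + (-4 + 2)² - 5*(-4 + 2)))² = (36 - 2*(-6 + (-2)² - 5*(-2)))² = (36 - 2*(-6 + 4 + 10))² = (36 - 2*8)² = (36 - 16)² = 20² = 400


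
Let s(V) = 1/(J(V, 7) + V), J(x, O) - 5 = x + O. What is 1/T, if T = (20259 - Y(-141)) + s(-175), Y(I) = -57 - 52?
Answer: 338/6884383 ≈ 4.9097e-5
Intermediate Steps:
Y(I) = -109
J(x, O) = 5 + O + x (J(x, O) = 5 + (x + O) = 5 + (O + x) = 5 + O + x)
s(V) = 1/(12 + 2*V) (s(V) = 1/((5 + 7 + V) + V) = 1/((12 + V) + V) = 1/(12 + 2*V))
T = 6884383/338 (T = (20259 - 1*(-109)) + 1/(2*(6 - 175)) = (20259 + 109) + (1/2)/(-169) = 20368 + (1/2)*(-1/169) = 20368 - 1/338 = 6884383/338 ≈ 20368.)
1/T = 1/(6884383/338) = 338/6884383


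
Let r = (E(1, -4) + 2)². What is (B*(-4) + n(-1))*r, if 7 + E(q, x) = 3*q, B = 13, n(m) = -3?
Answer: -220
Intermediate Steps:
E(q, x) = -7 + 3*q
r = 4 (r = ((-7 + 3*1) + 2)² = ((-7 + 3) + 2)² = (-4 + 2)² = (-2)² = 4)
(B*(-4) + n(-1))*r = (13*(-4) - 3)*4 = (-52 - 3)*4 = -55*4 = -220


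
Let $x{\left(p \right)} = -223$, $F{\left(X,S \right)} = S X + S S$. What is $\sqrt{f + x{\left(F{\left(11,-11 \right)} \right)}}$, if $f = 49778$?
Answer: $\sqrt{49555} \approx 222.61$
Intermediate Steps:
$F{\left(X,S \right)} = S^{2} + S X$ ($F{\left(X,S \right)} = S X + S^{2} = S^{2} + S X$)
$\sqrt{f + x{\left(F{\left(11,-11 \right)} \right)}} = \sqrt{49778 - 223} = \sqrt{49555}$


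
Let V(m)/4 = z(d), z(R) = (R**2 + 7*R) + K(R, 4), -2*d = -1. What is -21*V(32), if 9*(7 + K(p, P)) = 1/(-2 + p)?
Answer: 2513/9 ≈ 279.22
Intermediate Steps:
d = 1/2 (d = -1/2*(-1) = 1/2 ≈ 0.50000)
K(p, P) = -7 + 1/(9*(-2 + p))
z(R) = R**2 + 7*R + (127 - 63*R)/(9*(-2 + R)) (z(R) = (R**2 + 7*R) + (127 - 63*R)/(9*(-2 + R)) = R**2 + 7*R + (127 - 63*R)/(9*(-2 + R)))
V(m) = -359/27 (V(m) = 4*((127/9 - 7*1/2 + (-2 + 1/2)*(7 + 1/2)/2)/(-2 + 1/2)) = 4*((127/9 - 7/2 + (1/2)*(-3/2)*(15/2))/(-3/2)) = 4*(-2*(127/9 - 7/2 - 45/8)/3) = 4*(-2/3*359/72) = 4*(-359/108) = -359/27)
-21*V(32) = -21*(-359/27) = 2513/9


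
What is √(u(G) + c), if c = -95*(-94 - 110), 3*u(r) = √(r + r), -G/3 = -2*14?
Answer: √(174420 + 6*√42)/3 ≈ 139.23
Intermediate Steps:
G = 84 (G = -(-6)*14 = -3*(-28) = 84)
u(r) = √2*√r/3 (u(r) = √(r + r)/3 = √(2*r)/3 = (√2*√r)/3 = √2*√r/3)
c = 19380 (c = -95*(-204) = 19380)
√(u(G) + c) = √(√2*√84/3 + 19380) = √(√2*(2*√21)/3 + 19380) = √(2*√42/3 + 19380) = √(19380 + 2*√42/3)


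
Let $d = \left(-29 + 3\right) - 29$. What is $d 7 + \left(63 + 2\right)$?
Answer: $-320$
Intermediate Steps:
$d = -55$ ($d = -26 - 29 = -55$)
$d 7 + \left(63 + 2\right) = \left(-55\right) 7 + \left(63 + 2\right) = -385 + 65 = -320$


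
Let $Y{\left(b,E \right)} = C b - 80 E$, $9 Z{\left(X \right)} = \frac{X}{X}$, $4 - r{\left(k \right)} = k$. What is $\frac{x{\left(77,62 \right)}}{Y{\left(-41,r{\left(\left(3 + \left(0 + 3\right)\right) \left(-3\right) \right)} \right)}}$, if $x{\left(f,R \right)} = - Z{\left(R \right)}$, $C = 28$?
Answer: $\frac{1}{26172} \approx 3.8209 \cdot 10^{-5}$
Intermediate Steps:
$r{\left(k \right)} = 4 - k$
$Z{\left(X \right)} = \frac{1}{9}$ ($Z{\left(X \right)} = \frac{X \frac{1}{X}}{9} = \frac{1}{9} \cdot 1 = \frac{1}{9}$)
$x{\left(f,R \right)} = - \frac{1}{9}$ ($x{\left(f,R \right)} = \left(-1\right) \frac{1}{9} = - \frac{1}{9}$)
$Y{\left(b,E \right)} = - 80 E + 28 b$ ($Y{\left(b,E \right)} = 28 b - 80 E = - 80 E + 28 b$)
$\frac{x{\left(77,62 \right)}}{Y{\left(-41,r{\left(\left(3 + \left(0 + 3\right)\right) \left(-3\right) \right)} \right)}} = - \frac{1}{9 \left(- 80 \left(4 - \left(3 + \left(0 + 3\right)\right) \left(-3\right)\right) + 28 \left(-41\right)\right)} = - \frac{1}{9 \left(- 80 \left(4 - \left(3 + 3\right) \left(-3\right)\right) - 1148\right)} = - \frac{1}{9 \left(- 80 \left(4 - 6 \left(-3\right)\right) - 1148\right)} = - \frac{1}{9 \left(- 80 \left(4 - -18\right) - 1148\right)} = - \frac{1}{9 \left(- 80 \left(4 + 18\right) - 1148\right)} = - \frac{1}{9 \left(\left(-80\right) 22 - 1148\right)} = - \frac{1}{9 \left(-1760 - 1148\right)} = - \frac{1}{9 \left(-2908\right)} = \left(- \frac{1}{9}\right) \left(- \frac{1}{2908}\right) = \frac{1}{26172}$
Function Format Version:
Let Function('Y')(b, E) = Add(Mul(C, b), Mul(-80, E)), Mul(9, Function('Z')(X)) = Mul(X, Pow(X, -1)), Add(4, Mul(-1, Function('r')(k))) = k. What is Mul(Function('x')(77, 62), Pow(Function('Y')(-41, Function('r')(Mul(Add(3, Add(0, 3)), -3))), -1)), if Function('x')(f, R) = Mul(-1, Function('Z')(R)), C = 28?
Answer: Rational(1, 26172) ≈ 3.8209e-5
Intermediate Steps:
Function('r')(k) = Add(4, Mul(-1, k))
Function('Z')(X) = Rational(1, 9) (Function('Z')(X) = Mul(Rational(1, 9), Mul(X, Pow(X, -1))) = Mul(Rational(1, 9), 1) = Rational(1, 9))
Function('x')(f, R) = Rational(-1, 9) (Function('x')(f, R) = Mul(-1, Rational(1, 9)) = Rational(-1, 9))
Function('Y')(b, E) = Add(Mul(-80, E), Mul(28, b)) (Function('Y')(b, E) = Add(Mul(28, b), Mul(-80, E)) = Add(Mul(-80, E), Mul(28, b)))
Mul(Function('x')(77, 62), Pow(Function('Y')(-41, Function('r')(Mul(Add(3, Add(0, 3)), -3))), -1)) = Mul(Rational(-1, 9), Pow(Add(Mul(-80, Add(4, Mul(-1, Mul(Add(3, Add(0, 3)), -3)))), Mul(28, -41)), -1)) = Mul(Rational(-1, 9), Pow(Add(Mul(-80, Add(4, Mul(-1, Mul(Add(3, 3), -3)))), -1148), -1)) = Mul(Rational(-1, 9), Pow(Add(Mul(-80, Add(4, Mul(-1, Mul(6, -3)))), -1148), -1)) = Mul(Rational(-1, 9), Pow(Add(Mul(-80, Add(4, Mul(-1, -18))), -1148), -1)) = Mul(Rational(-1, 9), Pow(Add(Mul(-80, Add(4, 18)), -1148), -1)) = Mul(Rational(-1, 9), Pow(Add(Mul(-80, 22), -1148), -1)) = Mul(Rational(-1, 9), Pow(Add(-1760, -1148), -1)) = Mul(Rational(-1, 9), Pow(-2908, -1)) = Mul(Rational(-1, 9), Rational(-1, 2908)) = Rational(1, 26172)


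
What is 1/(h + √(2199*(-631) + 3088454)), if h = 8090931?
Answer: 8090931/65463162745876 - √1700885/65463162745876 ≈ 1.2358e-7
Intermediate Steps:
1/(h + √(2199*(-631) + 3088454)) = 1/(8090931 + √(2199*(-631) + 3088454)) = 1/(8090931 + √(-1387569 + 3088454)) = 1/(8090931 + √1700885)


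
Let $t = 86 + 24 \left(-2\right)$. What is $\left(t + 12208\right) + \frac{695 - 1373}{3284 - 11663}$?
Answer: $\frac{34203304}{2793} \approx 12246.0$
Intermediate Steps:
$t = 38$ ($t = 86 - 48 = 38$)
$\left(t + 12208\right) + \frac{695 - 1373}{3284 - 11663} = \left(38 + 12208\right) + \frac{695 - 1373}{3284 - 11663} = 12246 - \frac{678}{-8379} = 12246 - - \frac{226}{2793} = 12246 + \frac{226}{2793} = \frac{34203304}{2793}$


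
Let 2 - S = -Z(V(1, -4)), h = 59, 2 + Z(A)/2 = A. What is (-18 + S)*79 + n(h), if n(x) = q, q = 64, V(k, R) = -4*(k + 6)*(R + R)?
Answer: 33876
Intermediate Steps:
V(k, R) = -8*R*(6 + k) (V(k, R) = -4*(6 + k)*2*R = -8*R*(6 + k))
Z(A) = -4 + 2*A
S = 446 (S = 2 - (-1)*(-4 + 2*(-8*(-4)*(6 + 1))) = 2 - (-1)*(-4 + 2*(-8*(-4)*7)) = 2 - (-1)*(-4 + 2*224) = 2 - (-1)*(-4 + 448) = 2 - (-1)*444 = 2 - 1*(-444) = 2 + 444 = 446)
n(x) = 64
(-18 + S)*79 + n(h) = (-18 + 446)*79 + 64 = 428*79 + 64 = 33812 + 64 = 33876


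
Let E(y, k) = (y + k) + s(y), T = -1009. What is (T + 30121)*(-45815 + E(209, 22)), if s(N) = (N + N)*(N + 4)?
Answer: 1264916400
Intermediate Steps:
s(N) = 2*N*(4 + N) (s(N) = (2*N)*(4 + N) = 2*N*(4 + N))
E(y, k) = k + y + 2*y*(4 + y) (E(y, k) = (y + k) + 2*y*(4 + y) = (k + y) + 2*y*(4 + y) = k + y + 2*y*(4 + y))
(T + 30121)*(-45815 + E(209, 22)) = (-1009 + 30121)*(-45815 + (22 + 209 + 2*209*(4 + 209))) = 29112*(-45815 + (22 + 209 + 2*209*213)) = 29112*(-45815 + (22 + 209 + 89034)) = 29112*(-45815 + 89265) = 29112*43450 = 1264916400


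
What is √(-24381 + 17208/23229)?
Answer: I*√162410583869/2581 ≈ 156.14*I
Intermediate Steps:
√(-24381 + 17208/23229) = √(-24381 + 17208*(1/23229)) = √(-24381 + 1912/2581) = √(-62925449/2581) = I*√162410583869/2581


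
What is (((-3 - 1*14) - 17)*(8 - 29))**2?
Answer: 509796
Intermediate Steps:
(((-3 - 1*14) - 17)*(8 - 29))**2 = (((-3 - 14) - 17)*(-21))**2 = ((-17 - 17)*(-21))**2 = (-34*(-21))**2 = 714**2 = 509796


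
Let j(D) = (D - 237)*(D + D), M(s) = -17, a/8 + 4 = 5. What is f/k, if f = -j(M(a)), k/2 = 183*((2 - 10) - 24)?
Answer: 2159/2928 ≈ 0.73736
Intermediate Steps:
a = 8 (a = -32 + 8*5 = -32 + 40 = 8)
k = -11712 (k = 2*(183*((2 - 10) - 24)) = 2*(183*(-8 - 24)) = 2*(183*(-32)) = 2*(-5856) = -11712)
j(D) = 2*D*(-237 + D) (j(D) = (-237 + D)*(2*D) = 2*D*(-237 + D))
f = -8636 (f = -2*(-17)*(-237 - 17) = -2*(-17)*(-254) = -1*8636 = -8636)
f/k = -8636/(-11712) = -8636*(-1/11712) = 2159/2928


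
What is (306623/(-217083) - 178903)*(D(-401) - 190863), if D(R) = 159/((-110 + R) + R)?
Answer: 563355581637186415/16498308 ≈ 3.4146e+10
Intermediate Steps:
D(R) = 159/(-110 + 2*R)
(306623/(-217083) - 178903)*(D(-401) - 190863) = (306623/(-217083) - 178903)*(159/(2*(-55 - 401)) - 190863) = (306623*(-1/217083) - 178903)*((159/2)/(-456) - 190863) = (-306623/217083 - 178903)*((159/2)*(-1/456) - 190863) = -38837106572*(-53/304 - 190863)/217083 = -38837106572/217083*(-58022405/304) = 563355581637186415/16498308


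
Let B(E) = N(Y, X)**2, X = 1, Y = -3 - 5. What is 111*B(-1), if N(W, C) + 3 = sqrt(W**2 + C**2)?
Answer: 8214 - 666*sqrt(65) ≈ 2844.5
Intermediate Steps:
Y = -8
N(W, C) = -3 + sqrt(C**2 + W**2) (N(W, C) = -3 + sqrt(W**2 + C**2) = -3 + sqrt(C**2 + W**2))
B(E) = (-3 + sqrt(65))**2 (B(E) = (-3 + sqrt(1**2 + (-8)**2))**2 = (-3 + sqrt(1 + 64))**2 = (-3 + sqrt(65))**2)
111*B(-1) = 111*(3 - sqrt(65))**2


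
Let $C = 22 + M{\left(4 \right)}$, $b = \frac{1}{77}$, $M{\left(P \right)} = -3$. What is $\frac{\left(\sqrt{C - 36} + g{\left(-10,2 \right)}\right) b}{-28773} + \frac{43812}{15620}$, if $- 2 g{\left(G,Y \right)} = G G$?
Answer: $\frac{2206072433}{786509955} - \frac{i \sqrt{17}}{2215521} \approx 2.8049 - 1.861 \cdot 10^{-6} i$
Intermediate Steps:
$b = \frac{1}{77} \approx 0.012987$
$g{\left(G,Y \right)} = - \frac{G^{2}}{2}$ ($g{\left(G,Y \right)} = - \frac{G G}{2} = - \frac{G^{2}}{2}$)
$C = 19$ ($C = 22 - 3 = 19$)
$\frac{\left(\sqrt{C - 36} + g{\left(-10,2 \right)}\right) b}{-28773} + \frac{43812}{15620} = \frac{\left(\sqrt{19 - 36} - \frac{\left(-10\right)^{2}}{2}\right) \frac{1}{77}}{-28773} + \frac{43812}{15620} = \left(\sqrt{-17} - 50\right) \frac{1}{77} \left(- \frac{1}{28773}\right) + 43812 \cdot \frac{1}{15620} = \left(i \sqrt{17} - 50\right) \frac{1}{77} \left(- \frac{1}{28773}\right) + \frac{10953}{3905} = \left(-50 + i \sqrt{17}\right) \frac{1}{77} \left(- \frac{1}{28773}\right) + \frac{10953}{3905} = \left(- \frac{50}{77} + \frac{i \sqrt{17}}{77}\right) \left(- \frac{1}{28773}\right) + \frac{10953}{3905} = \left(\frac{50}{2215521} - \frac{i \sqrt{17}}{2215521}\right) + \frac{10953}{3905} = \frac{2206072433}{786509955} - \frac{i \sqrt{17}}{2215521}$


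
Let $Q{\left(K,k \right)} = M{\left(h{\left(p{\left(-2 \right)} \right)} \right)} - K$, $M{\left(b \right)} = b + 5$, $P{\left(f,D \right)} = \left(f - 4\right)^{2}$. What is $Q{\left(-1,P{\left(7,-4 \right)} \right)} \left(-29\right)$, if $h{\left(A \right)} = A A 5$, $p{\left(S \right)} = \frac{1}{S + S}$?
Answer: $- \frac{2929}{16} \approx -183.06$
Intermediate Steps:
$P{\left(f,D \right)} = \left(-4 + f\right)^{2}$
$p{\left(S \right)} = \frac{1}{2 S}$
$h{\left(A \right)} = 5 A^{2}$ ($h{\left(A \right)} = A^{2} \cdot 5 = 5 A^{2}$)
$M{\left(b \right)} = 5 + b$
$Q{\left(K,k \right)} = \frac{85}{16} - K$ ($Q{\left(K,k \right)} = \left(5 + 5 \left(\frac{1}{2 \left(-2\right)}\right)^{2}\right) - K = \left(5 + 5 \left(\frac{1}{2} \left(- \frac{1}{2}\right)\right)^{2}\right) - K = \left(5 + 5 \left(- \frac{1}{4}\right)^{2}\right) - K = \left(5 + 5 \cdot \frac{1}{16}\right) - K = \left(5 + \frac{5}{16}\right) - K = \frac{85}{16} - K$)
$Q{\left(-1,P{\left(7,-4 \right)} \right)} \left(-29\right) = \left(\frac{85}{16} - -1\right) \left(-29\right) = \left(\frac{85}{16} + 1\right) \left(-29\right) = \frac{101}{16} \left(-29\right) = - \frac{2929}{16}$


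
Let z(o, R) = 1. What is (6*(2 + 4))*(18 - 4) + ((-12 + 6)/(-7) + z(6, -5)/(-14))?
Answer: 7067/14 ≈ 504.79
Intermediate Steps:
(6*(2 + 4))*(18 - 4) + ((-12 + 6)/(-7) + z(6, -5)/(-14)) = (6*(2 + 4))*(18 - 4) + ((-12 + 6)/(-7) + 1/(-14)) = (6*6)*14 + (-6*(-1/7) + 1*(-1/14)) = 36*14 + (6/7 - 1/14) = 504 + 11/14 = 7067/14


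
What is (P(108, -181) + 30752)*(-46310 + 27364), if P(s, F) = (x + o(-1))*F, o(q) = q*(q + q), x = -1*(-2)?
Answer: -568910488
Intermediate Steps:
x = 2
o(q) = 2*q² (o(q) = q*(2*q) = 2*q²)
P(s, F) = 4*F (P(s, F) = (2 + 2*(-1)²)*F = (2 + 2*1)*F = (2 + 2)*F = 4*F)
(P(108, -181) + 30752)*(-46310 + 27364) = (4*(-181) + 30752)*(-46310 + 27364) = (-724 + 30752)*(-18946) = 30028*(-18946) = -568910488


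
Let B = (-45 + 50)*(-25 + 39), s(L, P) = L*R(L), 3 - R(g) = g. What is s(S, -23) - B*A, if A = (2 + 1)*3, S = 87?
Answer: -7938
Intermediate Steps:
R(g) = 3 - g
s(L, P) = L*(3 - L)
A = 9 (A = 3*3 = 9)
B = 70 (B = 5*14 = 70)
s(S, -23) - B*A = 87*(3 - 1*87) - 70*9 = 87*(3 - 87) - 1*630 = 87*(-84) - 630 = -7308 - 630 = -7938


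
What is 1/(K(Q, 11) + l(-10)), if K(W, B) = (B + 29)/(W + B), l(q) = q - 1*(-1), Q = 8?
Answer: -19/131 ≈ -0.14504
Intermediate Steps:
l(q) = 1 + q (l(q) = q + 1 = 1 + q)
K(W, B) = (29 + B)/(B + W)
1/(K(Q, 11) + l(-10)) = 1/((29 + 11)/(11 + 8) + (1 - 10)) = 1/(40/19 - 9) = 1/(-131/19) = -19/131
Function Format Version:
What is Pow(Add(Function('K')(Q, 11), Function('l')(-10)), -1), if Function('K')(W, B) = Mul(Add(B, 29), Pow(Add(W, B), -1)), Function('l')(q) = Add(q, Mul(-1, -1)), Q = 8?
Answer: Rational(-19, 131) ≈ -0.14504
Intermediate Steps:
Function('l')(q) = Add(1, q) (Function('l')(q) = Add(q, 1) = Add(1, q))
Function('K')(W, B) = Mul(Pow(Add(B, W), -1), Add(29, B)) (Function('K')(W, B) = Mul(Add(29, B), Pow(Add(B, W), -1)) = Mul(Pow(Add(B, W), -1), Add(29, B)))
Pow(Add(Function('K')(Q, 11), Function('l')(-10)), -1) = Pow(Add(Mul(Pow(Add(11, 8), -1), Add(29, 11)), Add(1, -10)), -1) = Pow(Add(Mul(Pow(19, -1), 40), -9), -1) = Pow(Add(Mul(Rational(1, 19), 40), -9), -1) = Pow(Add(Rational(40, 19), -9), -1) = Pow(Rational(-131, 19), -1) = Rational(-19, 131)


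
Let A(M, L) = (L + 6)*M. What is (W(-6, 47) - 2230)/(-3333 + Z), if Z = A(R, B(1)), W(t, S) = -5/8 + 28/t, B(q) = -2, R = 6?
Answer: 53647/79416 ≈ 0.67552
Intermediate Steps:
W(t, S) = -5/8 + 28/t (W(t, S) = -5*1/8 + 28/t = -5/8 + 28/t)
A(M, L) = M*(6 + L) (A(M, L) = (6 + L)*M = M*(6 + L))
Z = 24 (Z = 6*(6 - 2) = 6*4 = 24)
(W(-6, 47) - 2230)/(-3333 + Z) = ((-5/8 + 28/(-6)) - 2230)/(-3333 + 24) = ((-5/8 + 28*(-1/6)) - 2230)/(-3309) = ((-5/8 - 14/3) - 2230)*(-1/3309) = (-127/24 - 2230)*(-1/3309) = -53647/24*(-1/3309) = 53647/79416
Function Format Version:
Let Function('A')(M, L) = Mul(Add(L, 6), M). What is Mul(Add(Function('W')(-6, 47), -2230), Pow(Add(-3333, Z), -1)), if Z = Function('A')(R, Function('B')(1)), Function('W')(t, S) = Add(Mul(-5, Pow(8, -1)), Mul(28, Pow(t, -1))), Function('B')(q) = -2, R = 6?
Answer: Rational(53647, 79416) ≈ 0.67552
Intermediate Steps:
Function('W')(t, S) = Add(Rational(-5, 8), Mul(28, Pow(t, -1))) (Function('W')(t, S) = Add(Mul(-5, Rational(1, 8)), Mul(28, Pow(t, -1))) = Add(Rational(-5, 8), Mul(28, Pow(t, -1))))
Function('A')(M, L) = Mul(M, Add(6, L)) (Function('A')(M, L) = Mul(Add(6, L), M) = Mul(M, Add(6, L)))
Z = 24 (Z = Mul(6, Add(6, -2)) = Mul(6, 4) = 24)
Mul(Add(Function('W')(-6, 47), -2230), Pow(Add(-3333, Z), -1)) = Mul(Add(Add(Rational(-5, 8), Mul(28, Pow(-6, -1))), -2230), Pow(Add(-3333, 24), -1)) = Mul(Add(Add(Rational(-5, 8), Mul(28, Rational(-1, 6))), -2230), Pow(-3309, -1)) = Mul(Add(Add(Rational(-5, 8), Rational(-14, 3)), -2230), Rational(-1, 3309)) = Mul(Add(Rational(-127, 24), -2230), Rational(-1, 3309)) = Mul(Rational(-53647, 24), Rational(-1, 3309)) = Rational(53647, 79416)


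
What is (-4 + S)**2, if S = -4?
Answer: 64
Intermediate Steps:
(-4 + S)**2 = (-4 - 4)**2 = (-8)**2 = 64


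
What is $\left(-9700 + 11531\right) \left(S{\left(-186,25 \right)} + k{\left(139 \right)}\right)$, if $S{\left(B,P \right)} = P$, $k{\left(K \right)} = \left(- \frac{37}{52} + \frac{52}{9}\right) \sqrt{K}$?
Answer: $45775 + \frac{4341301 \sqrt{139}}{468} \approx 1.5514 \cdot 10^{5}$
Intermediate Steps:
$k{\left(K \right)} = \frac{2371 \sqrt{K}}{468}$ ($k{\left(K \right)} = \left(\left(-37\right) \frac{1}{52} + 52 \cdot \frac{1}{9}\right) \sqrt{K} = \left(- \frac{37}{52} + \frac{52}{9}\right) \sqrt{K} = \frac{2371 \sqrt{K}}{468}$)
$\left(-9700 + 11531\right) \left(S{\left(-186,25 \right)} + k{\left(139 \right)}\right) = \left(-9700 + 11531\right) \left(25 + \frac{2371 \sqrt{139}}{468}\right) = 1831 \left(25 + \frac{2371 \sqrt{139}}{468}\right) = 45775 + \frac{4341301 \sqrt{139}}{468}$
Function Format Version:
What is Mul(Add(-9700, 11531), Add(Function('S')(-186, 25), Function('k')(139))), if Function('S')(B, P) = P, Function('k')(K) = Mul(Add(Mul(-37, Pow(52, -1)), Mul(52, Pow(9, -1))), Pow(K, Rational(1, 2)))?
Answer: Add(45775, Mul(Rational(4341301, 468), Pow(139, Rational(1, 2)))) ≈ 1.5514e+5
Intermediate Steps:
Function('k')(K) = Mul(Rational(2371, 468), Pow(K, Rational(1, 2))) (Function('k')(K) = Mul(Add(Mul(-37, Rational(1, 52)), Mul(52, Rational(1, 9))), Pow(K, Rational(1, 2))) = Mul(Add(Rational(-37, 52), Rational(52, 9)), Pow(K, Rational(1, 2))) = Mul(Rational(2371, 468), Pow(K, Rational(1, 2))))
Mul(Add(-9700, 11531), Add(Function('S')(-186, 25), Function('k')(139))) = Mul(Add(-9700, 11531), Add(25, Mul(Rational(2371, 468), Pow(139, Rational(1, 2))))) = Mul(1831, Add(25, Mul(Rational(2371, 468), Pow(139, Rational(1, 2))))) = Add(45775, Mul(Rational(4341301, 468), Pow(139, Rational(1, 2))))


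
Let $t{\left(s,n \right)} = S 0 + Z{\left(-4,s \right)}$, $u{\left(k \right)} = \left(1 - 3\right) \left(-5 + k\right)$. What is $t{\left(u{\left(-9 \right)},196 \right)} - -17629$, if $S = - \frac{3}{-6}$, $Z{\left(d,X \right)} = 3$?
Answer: $17632$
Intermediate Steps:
$S = \frac{1}{2}$ ($S = \left(-3\right) \left(- \frac{1}{6}\right) = \frac{1}{2} \approx 0.5$)
$u{\left(k \right)} = 10 - 2 k$ ($u{\left(k \right)} = - 2 \left(-5 + k\right) = 10 - 2 k$)
$t{\left(s,n \right)} = 3$ ($t{\left(s,n \right)} = \frac{1}{2} \cdot 0 + 3 = 0 + 3 = 3$)
$t{\left(u{\left(-9 \right)},196 \right)} - -17629 = 3 - -17629 = 3 + 17629 = 17632$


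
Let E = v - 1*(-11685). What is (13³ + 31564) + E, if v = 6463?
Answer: 51909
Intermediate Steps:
E = 18148 (E = 6463 - 1*(-11685) = 6463 + 11685 = 18148)
(13³ + 31564) + E = (13³ + 31564) + 18148 = (2197 + 31564) + 18148 = 33761 + 18148 = 51909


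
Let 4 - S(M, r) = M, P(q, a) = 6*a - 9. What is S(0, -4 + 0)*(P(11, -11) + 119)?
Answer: 176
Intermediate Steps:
P(q, a) = -9 + 6*a
S(M, r) = 4 - M
S(0, -4 + 0)*(P(11, -11) + 119) = (4 - 1*0)*((-9 + 6*(-11)) + 119) = (4 + 0)*((-9 - 66) + 119) = 4*(-75 + 119) = 4*44 = 176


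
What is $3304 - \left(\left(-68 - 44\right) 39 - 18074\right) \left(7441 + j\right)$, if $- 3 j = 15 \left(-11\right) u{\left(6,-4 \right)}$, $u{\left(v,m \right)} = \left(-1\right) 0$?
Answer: $166994226$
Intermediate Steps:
$u{\left(v,m \right)} = 0$
$j = 0$ ($j = - \frac{15 \left(-11\right) 0}{3} = - \frac{\left(-165\right) 0}{3} = \left(- \frac{1}{3}\right) 0 = 0$)
$3304 - \left(\left(-68 - 44\right) 39 - 18074\right) \left(7441 + j\right) = 3304 - \left(\left(-68 - 44\right) 39 - 18074\right) \left(7441 + 0\right) = 3304 - \left(\left(-112\right) 39 - 18074\right) 7441 = 3304 - \left(-4368 - 18074\right) 7441 = 3304 - \left(-22442\right) 7441 = 3304 - -166990922 = 3304 + 166990922 = 166994226$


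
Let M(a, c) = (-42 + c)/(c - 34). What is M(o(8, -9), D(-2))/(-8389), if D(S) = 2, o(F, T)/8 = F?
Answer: -5/33556 ≈ -0.00014900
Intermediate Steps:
o(F, T) = 8*F
M(a, c) = (-42 + c)/(-34 + c)
M(o(8, -9), D(-2))/(-8389) = ((-42 + 2)/(-34 + 2))/(-8389) = (-40/(-32))*(-1/8389) = -1/32*(-40)*(-1/8389) = (5/4)*(-1/8389) = -5/33556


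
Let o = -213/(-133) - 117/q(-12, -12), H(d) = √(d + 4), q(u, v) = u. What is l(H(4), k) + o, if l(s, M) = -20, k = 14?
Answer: -4601/532 ≈ -8.6485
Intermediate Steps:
H(d) = √(4 + d)
o = 6039/532 (o = -213/(-133) - 117/(-12) = -213*(-1/133) - 117*(-1/12) = 213/133 + 39/4 = 6039/532 ≈ 11.352)
l(H(4), k) + o = -20 + 6039/532 = -4601/532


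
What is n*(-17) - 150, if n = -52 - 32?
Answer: 1278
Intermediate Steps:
n = -84
n*(-17) - 150 = -84*(-17) - 150 = 1428 - 150 = 1278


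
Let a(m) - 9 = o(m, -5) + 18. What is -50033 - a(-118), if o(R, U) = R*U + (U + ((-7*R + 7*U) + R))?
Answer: -51318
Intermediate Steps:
o(R, U) = -6*R + 8*U + R*U (o(R, U) = R*U + (U + (-6*R + 7*U)) = R*U + (-6*R + 8*U) = -6*R + 8*U + R*U)
a(m) = -13 - 11*m (a(m) = 9 + ((-6*m + 8*(-5) + m*(-5)) + 18) = 9 + ((-6*m - 40 - 5*m) + 18) = 9 + ((-40 - 11*m) + 18) = 9 + (-22 - 11*m) = -13 - 11*m)
-50033 - a(-118) = -50033 - (-13 - 11*(-118)) = -50033 - (-13 + 1298) = -50033 - 1*1285 = -50033 - 1285 = -51318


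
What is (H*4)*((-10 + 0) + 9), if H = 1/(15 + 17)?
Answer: -⅛ ≈ -0.12500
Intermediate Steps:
H = 1/32 ≈ 0.031250
(H*4)*((-10 + 0) + 9) = ((1/32)*4)*((-10 + 0) + 9) = (-10 + 9)/8 = (⅛)*(-1) = -⅛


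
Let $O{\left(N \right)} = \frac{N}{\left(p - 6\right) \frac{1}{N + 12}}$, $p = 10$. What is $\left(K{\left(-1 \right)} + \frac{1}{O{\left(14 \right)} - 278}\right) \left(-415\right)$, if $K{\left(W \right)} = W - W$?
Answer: $\frac{415}{187} \approx 2.2192$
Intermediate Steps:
$K{\left(W \right)} = 0$
$O{\left(N \right)} = N \left(3 + \frac{N}{4}\right)$ ($O{\left(N \right)} = \frac{N}{\left(10 - 6\right) \frac{1}{N + 12}} = \frac{N}{4 \frac{1}{12 + N}} = N \left(3 + \frac{N}{4}\right)$)
$\left(K{\left(-1 \right)} + \frac{1}{O{\left(14 \right)} - 278}\right) \left(-415\right) = \left(0 + \frac{1}{\frac{1}{4} \cdot 14 \left(12 + 14\right) - 278}\right) \left(-415\right) = \left(0 + \frac{1}{\frac{1}{4} \cdot 14 \cdot 26 - 278}\right) \left(-415\right) = \left(0 + \frac{1}{91 - 278}\right) \left(-415\right) = \left(0 + \frac{1}{-187}\right) \left(-415\right) = \left(0 - \frac{1}{187}\right) \left(-415\right) = \left(- \frac{1}{187}\right) \left(-415\right) = \frac{415}{187}$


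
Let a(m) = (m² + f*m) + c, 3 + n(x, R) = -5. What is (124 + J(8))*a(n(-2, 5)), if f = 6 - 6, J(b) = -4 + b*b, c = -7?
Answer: 10488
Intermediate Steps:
J(b) = -4 + b²
n(x, R) = -8 (n(x, R) = -3 - 5 = -8)
f = 0
a(m) = -7 + m² (a(m) = (m² + 0*m) - 7 = (m² + 0) - 7 = m² - 7 = -7 + m²)
(124 + J(8))*a(n(-2, 5)) = (124 + (-4 + 8²))*(-7 + (-8)²) = (124 + (-4 + 64))*(-7 + 64) = (124 + 60)*57 = 184*57 = 10488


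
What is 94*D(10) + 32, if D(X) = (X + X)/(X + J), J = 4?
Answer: 1164/7 ≈ 166.29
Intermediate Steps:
D(X) = 2*X/(4 + X) (D(X) = (X + X)/(X + 4) = (2*X)/(4 + X) = 2*X/(4 + X))
94*D(10) + 32 = 94*(2*10/(4 + 10)) + 32 = 94*(2*10/14) + 32 = 94*(2*10*(1/14)) + 32 = 94*(10/7) + 32 = 940/7 + 32 = 1164/7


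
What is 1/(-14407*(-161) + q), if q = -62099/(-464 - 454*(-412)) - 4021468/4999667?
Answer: 932857867528/2163787950077712911 ≈ 4.3112e-7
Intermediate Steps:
q = -1060815906345/932857867528 (q = -62099/(-464 + 187048) - 4021468*1/4999667 = -62099/186584 - 4021468/4999667 = -1060815906345/932857867528 ≈ -1.1372)
1/(-14407*(-161) + q) = 1/(-14407*(-161) - 1060815906345/932857867528) = 1/(2319527 - 1060815906345/932857867528) = 1/(2163787950077712911/932857867528) = 932857867528/2163787950077712911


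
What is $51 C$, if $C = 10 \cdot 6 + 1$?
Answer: $3111$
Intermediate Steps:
$C = 61$ ($C = 60 + 1 = 61$)
$51 C = 51 \cdot 61 = 3111$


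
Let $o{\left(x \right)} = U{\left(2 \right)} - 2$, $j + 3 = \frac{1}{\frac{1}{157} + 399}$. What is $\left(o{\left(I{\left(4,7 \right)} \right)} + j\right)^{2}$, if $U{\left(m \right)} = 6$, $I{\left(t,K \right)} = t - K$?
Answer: $\frac{3943965601}{3924270736} \approx 1.005$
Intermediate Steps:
$j = - \frac{187775}{62644}$ ($j = -3 + \frac{1}{\frac{1}{157} + 399} = -3 + \frac{1}{\frac{62644}{157}} = -3 + \frac{157}{62644} = - \frac{187775}{62644} \approx -2.9975$)
$o{\left(x \right)} = 4$ ($o{\left(x \right)} = 6 - 2 = 4$)
$\left(o{\left(I{\left(4,7 \right)} \right)} + j\right)^{2} = \left(4 - \frac{187775}{62644}\right)^{2} = \left(\frac{62801}{62644}\right)^{2} = \frac{3943965601}{3924270736}$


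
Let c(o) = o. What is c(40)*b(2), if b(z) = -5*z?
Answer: -400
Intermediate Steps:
c(40)*b(2) = 40*(-5*2) = 40*(-10) = -400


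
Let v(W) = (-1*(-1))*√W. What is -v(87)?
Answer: -√87 ≈ -9.3274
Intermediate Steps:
v(W) = √W (v(W) = 1*√W = √W)
-v(87) = -√87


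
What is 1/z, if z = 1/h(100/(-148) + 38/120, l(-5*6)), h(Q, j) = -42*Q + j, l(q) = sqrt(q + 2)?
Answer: 5579/370 + 2*I*sqrt(7) ≈ 15.078 + 5.2915*I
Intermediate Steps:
l(q) = sqrt(2 + q)
h(Q, j) = j - 42*Q
z = 1/(5579/370 + 2*I*sqrt(7)) (z = 1/(sqrt(2 - 5*6) - 42*(100/(-148) + 38/120)) = 1/(sqrt(2 - 30) - 42*(100*(-1/148) + 38*(1/120))) = 1/(sqrt(-28) - 42*(-25/37 + 19/60)) = 1/(2*I*sqrt(7) - 42*(-797/2220)) = 1/(2*I*sqrt(7) + 5579/370) = 1/(5579/370 + 2*I*sqrt(7)) ≈ 0.059048 - 0.020722*I)
1/z = 1/(294890/4994063 - 273800*I*sqrt(7)/34958441)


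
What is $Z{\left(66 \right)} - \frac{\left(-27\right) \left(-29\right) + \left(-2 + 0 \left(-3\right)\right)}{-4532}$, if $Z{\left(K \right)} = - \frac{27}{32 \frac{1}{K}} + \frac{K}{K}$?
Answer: $- \frac{89841}{1648} \approx -54.515$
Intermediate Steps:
$Z{\left(K \right)} = 1 - \frac{27 K}{32}$ ($Z{\left(K \right)} = - 27 \frac{K}{32} + 1 = - \frac{27 K}{32} + 1 = 1 - \frac{27 K}{32}$)
$Z{\left(66 \right)} - \frac{\left(-27\right) \left(-29\right) + \left(-2 + 0 \left(-3\right)\right)}{-4532} = \left(1 - \frac{891}{16}\right) - \frac{\left(-27\right) \left(-29\right) + \left(-2 + 0 \left(-3\right)\right)}{-4532} = \left(1 - \frac{891}{16}\right) - \left(783 + \left(-2 + 0\right)\right) \left(- \frac{1}{4532}\right) = - \frac{875}{16} - \left(783 - 2\right) \left(- \frac{1}{4532}\right) = - \frac{875}{16} - 781 \left(- \frac{1}{4532}\right) = - \frac{875}{16} - - \frac{71}{412} = - \frac{875}{16} + \frac{71}{412} = - \frac{89841}{1648}$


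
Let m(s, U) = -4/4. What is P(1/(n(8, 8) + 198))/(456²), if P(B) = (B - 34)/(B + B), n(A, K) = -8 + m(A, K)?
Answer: -6425/415872 ≈ -0.015449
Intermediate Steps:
m(s, U) = -1 (m(s, U) = -4*¼ = -1)
n(A, K) = -9 (n(A, K) = -8 - 1 = -9)
P(B) = (-34 + B)/(2*B) (P(B) = (-34 + B)/((2*B)) = (-34 + B)*(1/(2*B)) = (-34 + B)/(2*B))
P(1/(n(8, 8) + 198))/(456²) = ((-34 + 1/(-9 + 198))/(2*(1/(-9 + 198))))/(456²) = ((-34 + 1/189)/(2*(1/189)))/207936 = ((-34 + 1/189)/(2*(1/189)))*(1/207936) = ((½)*189*(-6425/189))*(1/207936) = -6425/2*1/207936 = -6425/415872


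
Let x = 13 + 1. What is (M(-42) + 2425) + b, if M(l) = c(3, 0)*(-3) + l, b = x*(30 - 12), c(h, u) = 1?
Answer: 2632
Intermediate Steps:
x = 14
b = 252 (b = 14*(30 - 12) = 14*18 = 252)
M(l) = -3 + l (M(l) = 1*(-3) + l = -3 + l)
(M(-42) + 2425) + b = ((-3 - 42) + 2425) + 252 = (-45 + 2425) + 252 = 2380 + 252 = 2632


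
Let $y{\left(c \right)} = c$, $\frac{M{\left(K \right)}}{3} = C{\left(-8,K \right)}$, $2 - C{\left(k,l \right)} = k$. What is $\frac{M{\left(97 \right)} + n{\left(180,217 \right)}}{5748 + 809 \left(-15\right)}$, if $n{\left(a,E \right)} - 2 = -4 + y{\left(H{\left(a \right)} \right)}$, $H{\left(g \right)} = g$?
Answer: $- \frac{208}{6387} \approx -0.032566$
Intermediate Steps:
$C{\left(k,l \right)} = 2 - k$
$M{\left(K \right)} = 30$ ($M{\left(K \right)} = 3 \left(2 - -8\right) = 3 \left(2 + 8\right) = 3 \cdot 10 = 30$)
$n{\left(a,E \right)} = -2 + a$ ($n{\left(a,E \right)} = 2 + \left(-4 + a\right) = -2 + a$)
$\frac{M{\left(97 \right)} + n{\left(180,217 \right)}}{5748 + 809 \left(-15\right)} = \frac{30 + \left(-2 + 180\right)}{5748 + 809 \left(-15\right)} = \frac{30 + 178}{5748 - 12135} = \frac{208}{-6387} = 208 \left(- \frac{1}{6387}\right) = - \frac{208}{6387}$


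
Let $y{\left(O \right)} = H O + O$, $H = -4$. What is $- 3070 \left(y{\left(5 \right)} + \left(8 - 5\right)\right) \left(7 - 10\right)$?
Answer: $-110520$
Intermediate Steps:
$y{\left(O \right)} = - 3 O$ ($y{\left(O \right)} = - 4 O + O = - 3 O$)
$- 3070 \left(y{\left(5 \right)} + \left(8 - 5\right)\right) \left(7 - 10\right) = - 3070 \left(\left(-3\right) 5 + \left(8 - 5\right)\right) \left(7 - 10\right) = - 3070 \left(-15 + \left(8 - 5\right)\right) \left(-3\right) = - 3070 \left(-15 + 3\right) \left(-3\right) = - 3070 \left(\left(-12\right) \left(-3\right)\right) = \left(-3070\right) 36 = -110520$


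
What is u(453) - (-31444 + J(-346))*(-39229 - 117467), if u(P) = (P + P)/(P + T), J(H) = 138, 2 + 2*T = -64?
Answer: -343386748169/70 ≈ -4.9055e+9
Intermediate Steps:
T = -33 (T = -1 + (½)*(-64) = -1 - 32 = -33)
u(P) = 2*P/(-33 + P) (u(P) = (P + P)/(P - 33) = (2*P)/(-33 + P) = 2*P/(-33 + P))
u(453) - (-31444 + J(-346))*(-39229 - 117467) = 2*453/(-33 + 453) - (-31444 + 138)*(-39229 - 117467) = 2*453/420 - (-31306)*(-156696) = 2*453*(1/420) - 1*4905524976 = 151/70 - 4905524976 = -343386748169/70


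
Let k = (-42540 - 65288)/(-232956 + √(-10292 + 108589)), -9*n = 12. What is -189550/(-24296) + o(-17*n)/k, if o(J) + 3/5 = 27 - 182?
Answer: -537650927041/1637368180 + 389*√98297/269570 ≈ -327.91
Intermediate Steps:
n = -4/3 (n = -⅑*12 = -4/3 ≈ -1.3333)
o(J) = -778/5 (o(J) = -⅗ + (27 - 182) = -⅗ - 155 = -778/5)
k = -107828/(-232956 + √98297) ≈ 0.46349
-189550/(-24296) + o(-17*n)/k = -189550/(-24296) - 778/(5*(25119179568/54268399639 + 107828*√98297/54268399639)) = -189550*(-1/24296) - 778/(5*(25119179568/54268399639 + 107828*√98297/54268399639)) = 94775/12148 - 778/(5*(25119179568/54268399639 + 107828*√98297/54268399639))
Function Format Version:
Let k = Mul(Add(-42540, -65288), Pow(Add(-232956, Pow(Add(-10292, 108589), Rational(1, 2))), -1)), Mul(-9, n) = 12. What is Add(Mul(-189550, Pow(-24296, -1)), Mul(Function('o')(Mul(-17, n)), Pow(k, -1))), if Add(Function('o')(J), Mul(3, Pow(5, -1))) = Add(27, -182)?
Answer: Add(Rational(-537650927041, 1637368180), Mul(Rational(389, 269570), Pow(98297, Rational(1, 2)))) ≈ -327.91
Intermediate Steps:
n = Rational(-4, 3) (n = Mul(Rational(-1, 9), 12) = Rational(-4, 3) ≈ -1.3333)
Function('o')(J) = Rational(-778, 5) (Function('o')(J) = Add(Rational(-3, 5), Add(27, -182)) = Add(Rational(-3, 5), -155) = Rational(-778, 5))
k = Mul(-107828, Pow(Add(-232956, Pow(98297, Rational(1, 2))), -1)) ≈ 0.46349
Add(Mul(-189550, Pow(-24296, -1)), Mul(Function('o')(Mul(-17, n)), Pow(k, -1))) = Add(Mul(-189550, Pow(-24296, -1)), Mul(Rational(-778, 5), Pow(Add(Rational(25119179568, 54268399639), Mul(Rational(107828, 54268399639), Pow(98297, Rational(1, 2)))), -1))) = Add(Mul(-189550, Rational(-1, 24296)), Mul(Rational(-778, 5), Pow(Add(Rational(25119179568, 54268399639), Mul(Rational(107828, 54268399639), Pow(98297, Rational(1, 2)))), -1))) = Add(Rational(94775, 12148), Mul(Rational(-778, 5), Pow(Add(Rational(25119179568, 54268399639), Mul(Rational(107828, 54268399639), Pow(98297, Rational(1, 2)))), -1)))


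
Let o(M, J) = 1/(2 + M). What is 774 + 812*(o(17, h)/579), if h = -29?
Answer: 8515586/11001 ≈ 774.07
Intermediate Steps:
774 + 812*(o(17, h)/579) = 774 + 812*(1/((2 + 17)*579)) = 774 + 812*((1/579)/19) = 774 + 812*((1/19)*(1/579)) = 774 + 812*(1/11001) = 774 + 812/11001 = 8515586/11001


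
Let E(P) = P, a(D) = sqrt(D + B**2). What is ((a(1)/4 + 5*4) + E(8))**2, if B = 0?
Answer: 12769/16 ≈ 798.06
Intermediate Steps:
a(D) = sqrt(D) (a(D) = sqrt(D + 0**2) = sqrt(D + 0) = sqrt(D))
((a(1)/4 + 5*4) + E(8))**2 = ((sqrt(1)/4 + 5*4) + 8)**2 = ((1*(1/4) + 20) + 8)**2 = ((1/4 + 20) + 8)**2 = (81/4 + 8)**2 = (113/4)**2 = 12769/16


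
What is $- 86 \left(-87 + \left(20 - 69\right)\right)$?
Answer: $11696$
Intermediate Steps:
$- 86 \left(-87 + \left(20 - 69\right)\right) = - 86 \left(-87 - 49\right) = \left(-86\right) \left(-136\right) = 11696$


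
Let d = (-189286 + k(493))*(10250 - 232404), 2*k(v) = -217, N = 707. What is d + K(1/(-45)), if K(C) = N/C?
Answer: 42074713938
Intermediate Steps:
k(v) = -217/2 (k(v) = (1/2)*(-217) = -217/2)
K(C) = 707/C
d = 42074745753 (d = (-189286 - 217/2)*(10250 - 232404) = -378789/2*(-222154) = 42074745753)
d + K(1/(-45)) = 42074745753 + 707/(1/(-45)) = 42074745753 + 707/(-1/45) = 42074745753 + 707*(-45) = 42074745753 - 31815 = 42074713938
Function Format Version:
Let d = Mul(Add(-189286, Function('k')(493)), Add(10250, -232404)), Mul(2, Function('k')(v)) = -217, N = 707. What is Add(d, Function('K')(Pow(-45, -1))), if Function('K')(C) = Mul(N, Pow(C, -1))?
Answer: 42074713938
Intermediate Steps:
Function('k')(v) = Rational(-217, 2) (Function('k')(v) = Mul(Rational(1, 2), -217) = Rational(-217, 2))
Function('K')(C) = Mul(707, Pow(C, -1))
d = 42074745753 (d = Mul(Add(-189286, Rational(-217, 2)), Add(10250, -232404)) = Mul(Rational(-378789, 2), -222154) = 42074745753)
Add(d, Function('K')(Pow(-45, -1))) = Add(42074745753, Mul(707, Pow(Pow(-45, -1), -1))) = Add(42074745753, Mul(707, Pow(Rational(-1, 45), -1))) = Add(42074745753, Mul(707, -45)) = Add(42074745753, -31815) = 42074713938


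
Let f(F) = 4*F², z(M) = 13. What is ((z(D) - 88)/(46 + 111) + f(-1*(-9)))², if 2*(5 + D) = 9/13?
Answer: 2579928849/24649 ≈ 1.0467e+5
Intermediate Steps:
D = -121/26 (D = -5 + (9/13)/2 = -5 + (9*(1/13))/2 = -5 + (½)*(9/13) = -5 + 9/26 = -121/26 ≈ -4.6538)
((z(D) - 88)/(46 + 111) + f(-1*(-9)))² = ((13 - 88)/(46 + 111) + 4*(-1*(-9))²)² = (-75/157 + 4*9²)² = (-75*1/157 + 4*81)² = (-75/157 + 324)² = (50793/157)² = 2579928849/24649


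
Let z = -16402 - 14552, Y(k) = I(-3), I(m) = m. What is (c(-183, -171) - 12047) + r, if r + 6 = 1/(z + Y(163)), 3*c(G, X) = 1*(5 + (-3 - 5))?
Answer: -373155679/30957 ≈ -12054.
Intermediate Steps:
Y(k) = -3
c(G, X) = -1 (c(G, X) = (1*(5 + (-3 - 5)))/3 = (1*(5 - 8))/3 = (1*(-3))/3 = (⅓)*(-3) = -1)
z = -30954
r = -185743/30957 (r = -6 + 1/(-30954 - 3) = -6 + 1/(-30957) = -6 - 1/30957 = -185743/30957 ≈ -6.0000)
(c(-183, -171) - 12047) + r = (-1 - 12047) - 185743/30957 = -12048 - 185743/30957 = -373155679/30957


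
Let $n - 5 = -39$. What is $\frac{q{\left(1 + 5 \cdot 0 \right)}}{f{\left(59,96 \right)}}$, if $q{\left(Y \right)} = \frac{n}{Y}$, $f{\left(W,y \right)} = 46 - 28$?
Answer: $- \frac{17}{9} \approx -1.8889$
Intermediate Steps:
$f{\left(W,y \right)} = 18$
$n = -34$ ($n = 5 - 39 = -34$)
$q{\left(Y \right)} = - \frac{34}{Y}$
$\frac{q{\left(1 + 5 \cdot 0 \right)}}{f{\left(59,96 \right)}} = \frac{\left(-34\right) \frac{1}{1 + 5 \cdot 0}}{18} = - \frac{34}{1 + 0} \cdot \frac{1}{18} = - \frac{34}{1} \cdot \frac{1}{18} = \left(-34\right) 1 \cdot \frac{1}{18} = \left(-34\right) \frac{1}{18} = - \frac{17}{9}$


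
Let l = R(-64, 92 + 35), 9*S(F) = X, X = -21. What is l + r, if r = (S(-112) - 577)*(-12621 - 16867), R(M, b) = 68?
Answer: 51250348/3 ≈ 1.7083e+7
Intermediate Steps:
S(F) = -7/3 (S(F) = (1/9)*(-21) = -7/3)
l = 68
r = 51250144/3 (r = (-7/3 - 577)*(-12621 - 16867) = -1738/3*(-29488) = 51250144/3 ≈ 1.7083e+7)
l + r = 68 + 51250144/3 = 51250348/3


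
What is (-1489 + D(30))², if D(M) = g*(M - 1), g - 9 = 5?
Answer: 1172889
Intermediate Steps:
g = 14 (g = 9 + 5 = 14)
D(M) = -14 + 14*M (D(M) = 14*(M - 1) = 14*(-1 + M) = -14 + 14*M)
(-1489 + D(30))² = (-1489 + (-14 + 14*30))² = (-1489 + (-14 + 420))² = (-1489 + 406)² = (-1083)² = 1172889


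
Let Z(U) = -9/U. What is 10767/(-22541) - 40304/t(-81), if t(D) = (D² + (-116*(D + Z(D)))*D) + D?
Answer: -450312620/1061613477 ≈ -0.42418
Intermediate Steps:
t(D) = D + D² + D*(-116*D + 1044/D) (t(D) = (D² + (-116*(D - 9/D))*D) + D = (D² + (-116*D + 1044/D)*D) + D = (D² + D*(-116*D + 1044/D)) + D = D + D² + D*(-116*D + 1044/D))
10767/(-22541) - 40304/t(-81) = 10767/(-22541) - 40304/(1044 - 1*(-81)*(-1 + 115*(-81))) = 10767*(-1/22541) - 40304/(1044 - 1*(-81)*(-1 - 9315)) = -10767/22541 - 40304/(1044 - 1*(-81)*(-9316)) = -10767/22541 - 40304/(1044 - 754596) = -10767/22541 - 40304/(-753552) = -10767/22541 - 40304*(-1/753552) = -10767/22541 + 2519/47097 = -450312620/1061613477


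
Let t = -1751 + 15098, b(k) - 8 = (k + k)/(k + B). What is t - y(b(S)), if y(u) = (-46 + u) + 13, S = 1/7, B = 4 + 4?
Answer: 762202/57 ≈ 13372.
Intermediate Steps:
B = 8
S = 1/7 ≈ 0.14286
b(k) = 8 + 2*k/(8 + k) (b(k) = 8 + (k + k)/(k + 8) = 8 + (2*k)/(8 + k) = 8 + 2*k/(8 + k))
t = 13347
y(u) = -33 + u
t - y(b(S)) = 13347 - (-33 + 2*(32 + 5*(1/7))/(8 + 1/7)) = 13347 - (-33 + 2*(32 + 5/7)/(57/7)) = 13347 - (-33 + 2*(7/57)*(229/7)) = 13347 - (-33 + 458/57) = 13347 - 1*(-1423/57) = 13347 + 1423/57 = 762202/57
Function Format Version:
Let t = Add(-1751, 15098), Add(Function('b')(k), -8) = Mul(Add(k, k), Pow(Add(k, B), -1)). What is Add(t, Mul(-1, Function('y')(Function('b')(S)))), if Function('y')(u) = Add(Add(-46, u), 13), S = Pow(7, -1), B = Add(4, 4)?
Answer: Rational(762202, 57) ≈ 13372.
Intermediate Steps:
B = 8
S = Rational(1, 7) ≈ 0.14286
Function('b')(k) = Add(8, Mul(2, k, Pow(Add(8, k), -1))) (Function('b')(k) = Add(8, Mul(Add(k, k), Pow(Add(k, 8), -1))) = Add(8, Mul(Mul(2, k), Pow(Add(8, k), -1))) = Add(8, Mul(2, k, Pow(Add(8, k), -1))))
t = 13347
Function('y')(u) = Add(-33, u)
Add(t, Mul(-1, Function('y')(Function('b')(S)))) = Add(13347, Mul(-1, Add(-33, Mul(2, Pow(Add(8, Rational(1, 7)), -1), Add(32, Mul(5, Rational(1, 7))))))) = Add(13347, Mul(-1, Add(-33, Mul(2, Pow(Rational(57, 7), -1), Add(32, Rational(5, 7)))))) = Add(13347, Mul(-1, Add(-33, Mul(2, Rational(7, 57), Rational(229, 7))))) = Add(13347, Mul(-1, Add(-33, Rational(458, 57)))) = Add(13347, Mul(-1, Rational(-1423, 57))) = Add(13347, Rational(1423, 57)) = Rational(762202, 57)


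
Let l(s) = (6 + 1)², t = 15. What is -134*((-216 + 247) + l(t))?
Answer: -10720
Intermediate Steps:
l(s) = 49 (l(s) = 7² = 49)
-134*((-216 + 247) + l(t)) = -134*((-216 + 247) + 49) = -134*(31 + 49) = -134*80 = -10720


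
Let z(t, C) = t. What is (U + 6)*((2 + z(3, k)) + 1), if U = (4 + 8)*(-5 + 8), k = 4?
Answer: 252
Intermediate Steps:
U = 36 (U = 12*3 = 36)
(U + 6)*((2 + z(3, k)) + 1) = (36 + 6)*((2 + 3) + 1) = 42*(5 + 1) = 42*6 = 252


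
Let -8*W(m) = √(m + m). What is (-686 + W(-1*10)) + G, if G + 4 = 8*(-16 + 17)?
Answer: -682 - I*√5/4 ≈ -682.0 - 0.55902*I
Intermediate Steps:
W(m) = -√2*√m/8 (W(m) = -√(m + m)/8 = -√2*√m/8)
G = 4 (G = -4 + 8*(-16 + 17) = -4 + 8*1 = -4 + 8 = 4)
(-686 + W(-1*10)) + G = (-686 - √2*√(-1*10)/8) + 4 = (-686 - √2*√(-10)/8) + 4 = (-686 - √2*I*√10/8) + 4 = (-686 - I*√5/4) + 4 = -682 - I*√5/4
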